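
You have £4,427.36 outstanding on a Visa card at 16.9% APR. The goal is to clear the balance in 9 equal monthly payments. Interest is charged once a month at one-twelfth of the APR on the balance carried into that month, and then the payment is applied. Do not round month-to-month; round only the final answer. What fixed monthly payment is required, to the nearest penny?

Monthly rate r = 16.9%/12 = 1.40833% = 0.0140833.
Level-payment amortization: P = B₀·r / (1 − (1+r)^(−n)) = 4427.36·0.0140833 / (1 − 1.01408^(−9)).
Denominator 1 − (1+r)^(−9) = 0.118266798.
P = 62.352 / 0.118266798 ≈ 527.21.

£527.21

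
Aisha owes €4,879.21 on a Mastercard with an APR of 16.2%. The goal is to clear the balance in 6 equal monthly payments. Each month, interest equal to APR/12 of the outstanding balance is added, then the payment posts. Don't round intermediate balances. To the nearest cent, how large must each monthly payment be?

€852.05

Monthly rate r = 16.2%/12 = 1.35% = 0.0135.
Level-payment amortization: P = B₀·r / (1 − (1+r)^(−n)) = 4879.21·0.0135 / (1 − 1.0135^(−6)).
Denominator 1 − (1+r)^(−6) = 0.0773064562.
P = 65.8693 / 0.0773064562 ≈ 852.05.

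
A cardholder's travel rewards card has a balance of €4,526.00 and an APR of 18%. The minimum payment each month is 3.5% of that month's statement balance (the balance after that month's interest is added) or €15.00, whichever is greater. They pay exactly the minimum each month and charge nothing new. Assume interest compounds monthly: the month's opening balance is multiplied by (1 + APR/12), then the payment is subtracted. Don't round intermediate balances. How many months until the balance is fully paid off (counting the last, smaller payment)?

Monthly rate r = 18%/12 = 1.5% = 0.015.
While 3.5% of the post-interest balance exceeds €15.00, each month B ← (B·(1+r))·(1 − 0.035), i.e. B shrinks by the factor (1+r)·0.965 = 0.97947.
This holds for months 1–115. Entering month 116 the balance is €416.82; 3.5% of the post-interest balance is now below €15.00, so the flat €15.00 minimum applies from here.
From month 116 a fixed €15.00 at rate r clears €416.82 in 37 more payments. Total: 115 + 37 = 152 months.

152 months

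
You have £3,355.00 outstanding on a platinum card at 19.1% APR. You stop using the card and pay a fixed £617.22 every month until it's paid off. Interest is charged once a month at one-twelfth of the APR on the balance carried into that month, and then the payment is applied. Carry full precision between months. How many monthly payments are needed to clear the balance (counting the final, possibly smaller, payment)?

6 payments

Monthly rate r = 19.1%/12 = 1.59167% = 0.0159167.
Recurrence: B ← B·(1+r) − £617.22.
Month 1: interest £53.40; balance after payment £2,791.18.
Month 2: interest £44.43; balance after payment £2,218.39.
Month 3: interest £35.31; balance after payment £1,636.48.
Month 4: interest £26.05; balance after payment £1,045.30.
Month 5: interest £16.64; balance after payment £444.72.
Month 6: interest £7.08; balance after payment £0.00.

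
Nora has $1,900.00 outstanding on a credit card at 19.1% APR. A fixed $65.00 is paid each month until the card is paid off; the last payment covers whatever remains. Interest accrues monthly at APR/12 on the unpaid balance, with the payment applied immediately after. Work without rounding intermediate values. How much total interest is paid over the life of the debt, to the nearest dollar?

Monthly rate r = 19.1%/12 = 1.59167% = 0.0159167.
Payoff takes n = ⌈−ln(1 − rB₀/P)/ln(1+r)⌉ = ⌈39.640⌉ = 40 payments; the last is $41.72.
Total paid = 39·$65.00 + $41.72 = $2,576.72.
Total interest = total paid − principal = $2,576.72 − $1,900.00 = $676.72.

$677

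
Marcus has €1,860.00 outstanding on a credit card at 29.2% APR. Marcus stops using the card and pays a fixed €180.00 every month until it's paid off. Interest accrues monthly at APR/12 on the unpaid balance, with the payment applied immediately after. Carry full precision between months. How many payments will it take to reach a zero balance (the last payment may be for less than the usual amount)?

Monthly rate r = 29.2%/12 = 2.43333% = 0.0243333.
Recurrence: B ← B·(1+r) − €180.00.
Month 1: interest €45.26; balance after payment €1,725.26.
Month 2: interest €41.98; balance after payment €1,587.24.
Closed form: n = −ln(1 − rB₀/P)/ln(1+r) = −ln(0.74856)/ln(1.02433) ≈ 12.046, so the balance reaches zero during payment 13.

13 payments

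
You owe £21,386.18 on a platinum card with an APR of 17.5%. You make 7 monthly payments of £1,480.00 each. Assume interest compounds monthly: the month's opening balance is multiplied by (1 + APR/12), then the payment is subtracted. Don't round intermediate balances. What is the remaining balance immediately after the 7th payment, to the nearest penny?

£12,842.79

Monthly rate r = 17.5%/12 = 1.45833% = 0.0145833.
Each month: B ← B·(1+r) − £1,480.00.
Month 1: interest £311.88; balance after payment £20,218.06.
Month 2: interest £294.85; balance after payment £19,032.91.
Month 3: interest £277.56; balance after payment £17,830.47.
Month 4: interest £260.03; balance after payment £16,610.50.
Month 5: interest £242.24; balance after payment £15,372.74.
Month 6: interest £224.19; balance after payment £14,116.92.
Month 7: interest £205.87; balance after payment £12,842.79.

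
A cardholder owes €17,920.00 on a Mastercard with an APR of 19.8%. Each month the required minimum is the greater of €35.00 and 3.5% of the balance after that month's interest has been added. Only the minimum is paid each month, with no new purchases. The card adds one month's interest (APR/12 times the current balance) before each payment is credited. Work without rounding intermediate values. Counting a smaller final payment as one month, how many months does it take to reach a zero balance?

Monthly rate r = 19.8%/12 = 1.65% = 0.0165.
While 3.5% of the post-interest balance exceeds €35.00, each month B ← (B·(1+r))·(1 − 0.035), i.e. B shrinks by the factor (1+r)·0.965 = 0.98092.
This holds for months 1–151. Entering month 152 the balance is €977.64; 3.5% of the post-interest balance is now below €35.00, so the flat €35.00 minimum applies from here.
From month 152 a fixed €35.00 at rate r clears €977.64 in 38 more payments. Total: 151 + 38 = 189 months.

189 months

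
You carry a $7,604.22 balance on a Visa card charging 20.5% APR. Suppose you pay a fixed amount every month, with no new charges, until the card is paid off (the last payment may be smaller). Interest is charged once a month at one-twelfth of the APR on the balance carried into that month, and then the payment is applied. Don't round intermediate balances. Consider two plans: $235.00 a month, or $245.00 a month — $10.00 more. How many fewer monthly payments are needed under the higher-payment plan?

Monthly rate r = 20.5%/12 = 1.70833% = 0.0170833.
At $235.00/mo: n = ⌈−ln(1 − rB₀/P)/ln(1+r)⌉ = 48 payments (last $119.66); total interest = total paid − $7,604.22 = $3,560.44.
At $245.00/mo: 45 payments (last $147.82); total interest $3,323.60.
Payments saved = 48 − 45 = 3.

3 fewer payments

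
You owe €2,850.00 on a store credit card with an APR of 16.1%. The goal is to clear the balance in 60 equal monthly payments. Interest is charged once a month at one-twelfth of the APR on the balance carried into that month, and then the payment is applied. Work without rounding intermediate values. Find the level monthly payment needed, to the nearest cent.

€69.46

Monthly rate r = 16.1%/12 = 1.34167% = 0.0134167.
Level-payment amortization: P = B₀·r / (1 − (1+r)^(−n)) = 2850.00·0.0134167 / (1 − 1.01342^(−60)).
Denominator 1 − (1+r)^(−60) = 0.55051267.
P = 38.2375 / 0.55051267 ≈ 69.46.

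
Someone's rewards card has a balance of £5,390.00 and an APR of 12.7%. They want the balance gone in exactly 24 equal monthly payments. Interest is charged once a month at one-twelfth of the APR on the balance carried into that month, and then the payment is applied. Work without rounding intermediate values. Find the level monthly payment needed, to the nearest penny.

Monthly rate r = 12.7%/12 = 1.05833% = 0.0105833.
Level-payment amortization: P = B₀·r / (1 − (1+r)^(−n)) = 5390.00·0.0105833 / (1 − 1.01058^(−24)).
Denominator 1 − (1+r)^(−24) = 0.223272211.
P = 57.0442 / 0.223272211 ≈ 255.49.

£255.49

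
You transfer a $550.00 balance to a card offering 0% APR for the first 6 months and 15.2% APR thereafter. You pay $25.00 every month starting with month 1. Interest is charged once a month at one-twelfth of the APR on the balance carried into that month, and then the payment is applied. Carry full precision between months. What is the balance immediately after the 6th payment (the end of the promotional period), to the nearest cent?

Promo months 1–6 at r₀ = 0%/12 = 0; months 7+ at r₁ = 15.2%/12 = 0.0126667.
After month 6 (no interest yet): B = $550.00 − 6·$25.00 = $400.00.

$400.00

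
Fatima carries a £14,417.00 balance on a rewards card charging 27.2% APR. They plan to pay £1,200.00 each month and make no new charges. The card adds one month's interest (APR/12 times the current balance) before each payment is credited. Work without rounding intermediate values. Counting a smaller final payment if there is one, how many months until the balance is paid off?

15 payments

Monthly rate r = 27.2%/12 = 2.26667% = 0.0226667.
Recurrence: B ← B·(1+r) − £1,200.00.
Month 1: interest £326.79; balance after payment £13,543.79.
Month 2: interest £306.99; balance after payment £12,650.78.
Closed form: n = −ln(1 − rB₀/P)/ln(1+r) = −ln(0.72768)/ln(1.02267) ≈ 14.183, so the balance reaches zero during payment 15.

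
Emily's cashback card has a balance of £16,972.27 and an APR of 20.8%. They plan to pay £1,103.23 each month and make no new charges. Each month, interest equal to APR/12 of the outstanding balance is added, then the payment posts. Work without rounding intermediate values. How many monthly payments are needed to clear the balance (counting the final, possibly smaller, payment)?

19 months

Monthly rate r = 20.8%/12 = 1.73333% = 0.0173333.
Recurrence: B ← B·(1+r) − £1,103.23.
Month 1: interest £294.19; balance after payment £16,163.23.
Month 2: interest £280.16; balance after payment £15,340.16.
Closed form: n = −ln(1 − rB₀/P)/ln(1+r) = −ln(0.73334)/ln(1.01733) ≈ 18.048, so the balance reaches zero during payment 19.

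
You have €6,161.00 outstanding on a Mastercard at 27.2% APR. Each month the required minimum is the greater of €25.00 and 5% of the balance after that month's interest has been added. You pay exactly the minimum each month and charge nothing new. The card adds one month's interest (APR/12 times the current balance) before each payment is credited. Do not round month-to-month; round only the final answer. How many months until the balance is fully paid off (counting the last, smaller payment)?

114 months

Monthly rate r = 27.2%/12 = 2.26667% = 0.0226667.
While 5% of the post-interest balance exceeds €25.00, each month B ← (B·(1+r))·(1 − 0.05), i.e. B shrinks by the factor (1+r)·0.95 = 0.97153.
This holds for months 1–88. Entering month 89 the balance is €485.21; 5% of the post-interest balance is now below €25.00, so the flat €25.00 minimum applies from here.
From month 89 a fixed €25.00 at rate r clears €485.21 in 26 more payments. Total: 88 + 26 = 114 months.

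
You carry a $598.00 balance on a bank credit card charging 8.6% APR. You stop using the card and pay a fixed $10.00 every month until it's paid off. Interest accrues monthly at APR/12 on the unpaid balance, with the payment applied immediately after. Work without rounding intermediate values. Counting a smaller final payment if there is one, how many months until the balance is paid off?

79 months

Monthly rate r = 8.6%/12 = 0.716667% = 0.00716667.
Recurrence: B ← B·(1+r) − $10.00.
Month 1: interest $4.29; balance after payment $592.29.
Month 2: interest $4.24; balance after payment $586.53.
Closed form: n = −ln(1 − rB₀/P)/ln(1+r) = −ln(0.57143)/ln(1.00717) ≈ 78.364, so the balance reaches zero during payment 79.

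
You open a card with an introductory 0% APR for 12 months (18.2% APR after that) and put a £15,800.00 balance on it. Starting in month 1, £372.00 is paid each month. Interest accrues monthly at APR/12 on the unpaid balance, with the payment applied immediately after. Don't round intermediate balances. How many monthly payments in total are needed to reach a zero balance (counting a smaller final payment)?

54 payments

Promo months 1–12 at r₀ = 0%/12 = 0; months 13+ at r₁ = 18.2%/12 = 0.0151667.
After month 12 (no interest yet): B = £15,800.00 − 12·£372.00 = £11,336.00.
Then at r₁ with £372.00/mo: n₂ = −ln(1 − r₁·B/P)/ln(1+r₁) ≈ 41.20 → 42 more payments.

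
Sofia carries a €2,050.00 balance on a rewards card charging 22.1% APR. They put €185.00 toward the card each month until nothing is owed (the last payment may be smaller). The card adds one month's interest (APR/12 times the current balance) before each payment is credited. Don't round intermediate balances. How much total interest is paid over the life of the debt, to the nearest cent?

€264.32

Monthly rate r = 22.1%/12 = 1.84167% = 0.0184167.
Payoff takes n = ⌈−ln(1 − rB₀/P)/ln(1+r)⌉ = ⌈12.508⌉ = 13 payments; the last is €94.32.
Total paid = 12·€185.00 + €94.32 = €2,314.32.
Total interest = total paid − principal = €2,314.32 − €2,050.00 = €264.32.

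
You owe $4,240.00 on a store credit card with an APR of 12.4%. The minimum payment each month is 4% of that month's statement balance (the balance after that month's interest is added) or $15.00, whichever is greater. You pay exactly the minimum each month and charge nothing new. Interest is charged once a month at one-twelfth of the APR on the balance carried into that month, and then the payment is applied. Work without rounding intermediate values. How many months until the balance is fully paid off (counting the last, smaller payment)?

109 months

Monthly rate r = 12.4%/12 = 1.03333% = 0.0103333.
While 4% of the post-interest balance exceeds $15.00, each month B ← (B·(1+r))·(1 − 0.04), i.e. B shrinks by the factor (1+r)·0.96 = 0.96992.
This holds for months 1–80. Entering month 81 the balance is $368.33; 4% of the post-interest balance is now below $15.00, so the flat $15.00 minimum applies from here.
From month 81 a fixed $15.00 at rate r clears $368.33 in 29 more payments. Total: 80 + 29 = 109 months.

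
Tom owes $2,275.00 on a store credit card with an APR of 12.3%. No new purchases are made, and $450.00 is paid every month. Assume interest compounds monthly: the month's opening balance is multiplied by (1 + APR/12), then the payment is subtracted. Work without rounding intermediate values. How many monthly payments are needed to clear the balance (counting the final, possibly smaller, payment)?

6 months

Monthly rate r = 12.3%/12 = 1.025% = 0.01025.
Recurrence: B ← B·(1+r) − $450.00.
Month 1: interest $23.32; balance after payment $1,848.32.
Month 2: interest $18.95; balance after payment $1,417.26.
Month 3: interest $14.53; balance after payment $981.79.
Month 4: interest $10.06; balance after payment $541.85.
Month 5: interest $5.55; balance after payment $97.41.
Month 6: interest $1.00; balance after payment $0.00.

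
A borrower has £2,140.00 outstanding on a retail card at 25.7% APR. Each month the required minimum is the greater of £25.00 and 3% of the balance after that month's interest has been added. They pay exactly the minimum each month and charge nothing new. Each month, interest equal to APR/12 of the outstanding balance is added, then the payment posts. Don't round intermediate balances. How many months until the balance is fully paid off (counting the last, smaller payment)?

161 months

Monthly rate r = 25.7%/12 = 2.14167% = 0.0214167.
While 3% of the post-interest balance exceeds £25.00, each month B ← (B·(1+r))·(1 − 0.03), i.e. B shrinks by the factor (1+r)·0.97 = 0.99077.
This holds for months 1–105. Entering month 106 the balance is £808.64; 3% of the post-interest balance is now below £25.00, so the flat £25.00 minimum applies from here.
From month 106 a fixed £25.00 at rate r clears £808.64 in 56 more payments. Total: 105 + 56 = 161 months.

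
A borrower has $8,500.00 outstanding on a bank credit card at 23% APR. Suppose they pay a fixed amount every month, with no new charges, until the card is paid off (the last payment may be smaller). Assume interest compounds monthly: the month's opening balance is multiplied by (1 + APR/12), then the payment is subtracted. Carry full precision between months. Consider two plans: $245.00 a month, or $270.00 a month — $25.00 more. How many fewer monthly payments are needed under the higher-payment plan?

9 fewer payments

Monthly rate r = 23%/12 = 1.91667% = 0.0191667.
At $245.00/mo: n = ⌈−ln(1 − rB₀/P)/ln(1+r)⌉ = 58 payments (last $147.17); total interest = total paid − $8,500.00 = $5,612.17.
At $270.00/mo: 49 payments (last $192.80); total interest $4,652.80.
Payments saved = 58 − 49 = 9.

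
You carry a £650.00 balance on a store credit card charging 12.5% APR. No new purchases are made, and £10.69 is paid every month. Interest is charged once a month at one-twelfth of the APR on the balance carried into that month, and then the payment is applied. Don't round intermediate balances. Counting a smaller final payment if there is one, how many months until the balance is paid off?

Monthly rate r = 12.5%/12 = 1.04167% = 0.0104167.
Recurrence: B ← B·(1+r) − £10.69.
Month 1: interest £6.77; balance after payment £646.08.
Month 2: interest £6.73; balance after payment £642.12.
Closed form: n = −ln(1 − rB₀/P)/ln(1+r) = −ln(0.36662)/ln(1.01042) ≈ 96.830, so the balance reaches zero during payment 97.

97 payments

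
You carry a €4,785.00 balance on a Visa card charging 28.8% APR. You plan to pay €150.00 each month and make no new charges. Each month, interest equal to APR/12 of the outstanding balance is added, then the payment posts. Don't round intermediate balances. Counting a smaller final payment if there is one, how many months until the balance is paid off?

62 months

Monthly rate r = 28.8%/12 = 2.4% = 0.024.
Recurrence: B ← B·(1+r) − €150.00.
Month 1: interest €114.84; balance after payment €4,749.84.
Month 2: interest €114.00; balance after payment €4,713.84.
Closed form: n = −ln(1 − rB₀/P)/ln(1+r) = −ln(0.2344)/ln(1.024) ≈ 61.169, so the balance reaches zero during payment 62.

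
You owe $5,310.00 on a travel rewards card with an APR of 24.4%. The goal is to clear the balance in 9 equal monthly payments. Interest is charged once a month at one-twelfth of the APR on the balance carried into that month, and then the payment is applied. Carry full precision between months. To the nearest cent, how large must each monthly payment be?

$651.59

Monthly rate r = 24.4%/12 = 2.03333% = 0.0203333.
Level-payment amortization: P = B₀·r / (1 − (1+r)^(−n)) = 5310.00·0.0203333 / (1 − 1.02033^(−9)).
Denominator 1 − (1+r)^(−9) = 0.165701763.
P = 107.97 / 0.165701763 ≈ 651.59.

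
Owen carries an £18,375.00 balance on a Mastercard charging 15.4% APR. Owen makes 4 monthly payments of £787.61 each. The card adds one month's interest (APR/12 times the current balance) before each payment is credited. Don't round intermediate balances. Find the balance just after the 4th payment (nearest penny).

Monthly rate r = 15.4%/12 = 1.28333% = 0.0128333.
Each month: B ← B·(1+r) − £787.61.
Month 1: interest £235.81; balance after payment £17,823.20.
Month 2: interest £228.73; balance after payment £17,264.32.
Month 3: interest £221.56; balance after payment £16,698.27.
Month 4: interest £214.29; balance after payment £16,124.96.

£16,124.96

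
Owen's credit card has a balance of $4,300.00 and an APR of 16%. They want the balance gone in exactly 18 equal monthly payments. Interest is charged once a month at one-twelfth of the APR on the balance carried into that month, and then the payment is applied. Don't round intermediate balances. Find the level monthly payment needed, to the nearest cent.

$270.28

Monthly rate r = 16%/12 = 1.33333% = 0.0133333.
Level-payment amortization: P = B₀·r / (1 − (1+r)^(−n)) = 4300.00·0.0133333 / (1 − 1.01333^(−18)).
Denominator 1 − (1+r)^(−18) = 0.212123621.
P = 57.3333 / 0.212123621 ≈ 270.28.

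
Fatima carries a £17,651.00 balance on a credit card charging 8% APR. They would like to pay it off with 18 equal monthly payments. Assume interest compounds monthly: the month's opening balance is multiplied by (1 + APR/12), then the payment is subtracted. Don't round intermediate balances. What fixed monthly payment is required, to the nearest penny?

Monthly rate r = 8%/12 = 0.666667% = 0.00666667.
Level-payment amortization: P = B₀·r / (1 − (1+r)^(−n)) = 17651.00·0.00666667 / (1 − 1.00667^(−18)).
Denominator 1 − (1+r)^(−18) = 0.112726294.
P = 117.673 / 0.112726294 ≈ 1043.89.

£1,043.89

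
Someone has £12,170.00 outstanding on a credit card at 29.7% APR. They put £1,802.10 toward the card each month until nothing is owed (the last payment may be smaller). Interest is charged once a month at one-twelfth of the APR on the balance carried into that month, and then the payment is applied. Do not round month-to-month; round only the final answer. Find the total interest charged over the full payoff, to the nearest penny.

£1,316.43

Monthly rate r = 29.7%/12 = 2.475% = 0.02475.
Payoff takes n = ⌈−ln(1 − rB₀/P)/ln(1+r)⌉ = ⌈7.481⌉ = 8 payments; the last is £871.73.
Total paid = 7·£1,802.10 + £871.73 = £13,486.43.
Total interest = total paid − principal = £13,486.43 − £12,170.00 = £1,316.43.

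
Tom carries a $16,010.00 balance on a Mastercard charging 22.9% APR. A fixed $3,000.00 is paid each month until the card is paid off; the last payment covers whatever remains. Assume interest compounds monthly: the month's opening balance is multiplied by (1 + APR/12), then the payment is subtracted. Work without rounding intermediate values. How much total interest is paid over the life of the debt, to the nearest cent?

$1,041.94

Monthly rate r = 22.9%/12 = 1.90833% = 0.0190833.
Payoff takes n = ⌈−ln(1 − rB₀/P)/ln(1+r)⌉ = ⌈5.682⌉ = 6 payments; the last is $2,051.94.
Total paid = 5·$3,000.00 + $2,051.94 = $17,051.94.
Total interest = total paid − principal = $17,051.94 − $16,010.00 = $1,041.94.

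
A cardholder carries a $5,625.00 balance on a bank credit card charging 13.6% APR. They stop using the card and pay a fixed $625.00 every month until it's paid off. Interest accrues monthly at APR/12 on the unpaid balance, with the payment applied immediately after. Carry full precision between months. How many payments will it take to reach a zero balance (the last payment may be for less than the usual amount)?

Monthly rate r = 13.6%/12 = 1.13333% = 0.0113333.
Recurrence: B ← B·(1+r) − $625.00.
Month 1: interest $63.75; balance after payment $5,063.75.
Month 2: interest $57.39; balance after payment $4,496.14.
Closed form: n = −ln(1 − rB₀/P)/ln(1+r) = −ln(0.898)/ln(1.01133) ≈ 9.547, so the balance reaches zero during payment 10.

10 payments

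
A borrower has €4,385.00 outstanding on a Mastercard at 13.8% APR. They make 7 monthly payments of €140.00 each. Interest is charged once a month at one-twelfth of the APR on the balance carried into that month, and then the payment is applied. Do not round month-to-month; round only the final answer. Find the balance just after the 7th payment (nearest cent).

€3,735.94

Monthly rate r = 13.8%/12 = 1.15% = 0.0115.
Each month: B ← B·(1+r) − €140.00.
Month 1: interest €50.43; balance after payment €4,295.43.
Month 2: interest €49.40; balance after payment €4,204.82.
Month 3: interest €48.36; balance after payment €4,113.18.
Month 4: interest €47.30; balance after payment €4,020.48.
Month 5: interest €46.24; balance after payment €3,926.72.
Month 6: interest €45.16; balance after payment €3,831.87.
Month 7: interest €44.07; balance after payment €3,735.94.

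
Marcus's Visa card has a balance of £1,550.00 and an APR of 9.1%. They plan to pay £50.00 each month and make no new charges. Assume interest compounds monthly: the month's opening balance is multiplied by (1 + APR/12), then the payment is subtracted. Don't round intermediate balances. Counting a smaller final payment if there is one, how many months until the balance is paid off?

Monthly rate r = 9.1%/12 = 0.758333% = 0.00758333.
Recurrence: B ← B·(1+r) − £50.00.
Month 1: interest £11.75; balance after payment £1,511.75.
Month 2: interest £11.46; balance after payment £1,473.22.
Closed form: n = −ln(1 − rB₀/P)/ln(1+r) = −ln(0.76492)/ln(1.00758) ≈ 35.473, so the balance reaches zero during payment 36.

36 payments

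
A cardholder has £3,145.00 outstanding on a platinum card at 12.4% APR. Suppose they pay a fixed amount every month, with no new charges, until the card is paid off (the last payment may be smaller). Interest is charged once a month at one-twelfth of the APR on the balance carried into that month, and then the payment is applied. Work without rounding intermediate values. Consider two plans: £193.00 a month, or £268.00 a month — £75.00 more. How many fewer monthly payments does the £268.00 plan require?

Monthly rate r = 12.4%/12 = 1.03333% = 0.0103333.
At £193.00/mo: n = ⌈−ln(1 − rB₀/P)/ln(1+r)⌉ = 18 payments (last £180.67); total interest = total paid − £3,145.00 = £316.67.
At £268.00/mo: 13 payments (last £154.28); total interest £225.28.
Payments saved = 18 − 13 = 5.

5 fewer payments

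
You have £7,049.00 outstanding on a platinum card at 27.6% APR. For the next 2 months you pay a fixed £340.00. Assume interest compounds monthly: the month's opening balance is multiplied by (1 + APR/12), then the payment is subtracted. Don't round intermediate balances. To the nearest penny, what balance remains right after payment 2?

£6,689.16

Monthly rate r = 27.6%/12 = 2.3% = 0.023.
Each month: B ← B·(1+r) − £340.00.
Month 1: interest £162.13; balance after payment £6,871.13.
Month 2: interest £158.04; balance after payment £6,689.16.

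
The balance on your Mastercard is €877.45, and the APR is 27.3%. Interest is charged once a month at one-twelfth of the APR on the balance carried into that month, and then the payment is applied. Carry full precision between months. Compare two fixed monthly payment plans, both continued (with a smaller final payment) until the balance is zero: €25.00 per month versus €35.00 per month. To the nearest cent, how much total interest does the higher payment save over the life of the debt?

Monthly rate r = 27.3%/12 = 2.275% = 0.02275.
At €25.00/mo: n = ⌈−ln(1 − rB₀/P)/ln(1+r)⌉ = 72 payments (last €5.29); total interest = total paid − €877.45 = €902.84.
At €35.00/mo: 38 payments (last €19.47); total interest €437.02.
Interest saved = €902.84 − €437.02 = €465.82.

€465.82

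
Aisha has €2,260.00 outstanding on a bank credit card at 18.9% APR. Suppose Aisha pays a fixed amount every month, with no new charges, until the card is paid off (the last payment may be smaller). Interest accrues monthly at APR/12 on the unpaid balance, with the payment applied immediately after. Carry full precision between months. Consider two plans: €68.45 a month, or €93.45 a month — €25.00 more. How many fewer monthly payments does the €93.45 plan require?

16 fewer payments

Monthly rate r = 18.9%/12 = 1.575% = 0.01575.
At €68.45/mo: n = ⌈−ln(1 − rB₀/P)/ln(1+r)⌉ = 47 payments (last €66.36); total interest = total paid − €2,260.00 = €955.06.
At €93.45/mo: 31 payments (last €63.96); total interest €607.46.
Payments saved = 47 − 31 = 16.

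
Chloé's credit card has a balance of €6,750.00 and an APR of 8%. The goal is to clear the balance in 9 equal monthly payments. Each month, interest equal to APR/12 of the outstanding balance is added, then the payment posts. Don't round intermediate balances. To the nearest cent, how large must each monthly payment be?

€775.22

Monthly rate r = 8%/12 = 0.666667% = 0.00666667.
Level-payment amortization: P = B₀·r / (1 − (1+r)^(−n)) = 6750.00·0.00666667 / (1 − 1.00667^(−9)).
Denominator 1 − (1+r)^(−9) = 0.0580479278.
P = 45 / 0.0580479278 ≈ 775.22.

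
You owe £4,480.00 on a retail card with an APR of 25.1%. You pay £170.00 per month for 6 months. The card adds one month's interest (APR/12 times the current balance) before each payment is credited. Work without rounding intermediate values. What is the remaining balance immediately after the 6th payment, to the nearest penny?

£3,997.62

Monthly rate r = 25.1%/12 = 2.09167% = 0.0209167.
Each month: B ← B·(1+r) − £170.00.
Month 1: interest £93.71; balance after payment £4,403.71.
Month 2: interest £92.11; balance after payment £4,325.82.
Month 3: interest £90.48; balance after payment £4,246.30.
Month 4: interest £88.82; balance after payment £4,165.12.
Month 5: interest £87.12; balance after payment £4,082.24.
Month 6: interest £85.39; balance after payment £3,997.62.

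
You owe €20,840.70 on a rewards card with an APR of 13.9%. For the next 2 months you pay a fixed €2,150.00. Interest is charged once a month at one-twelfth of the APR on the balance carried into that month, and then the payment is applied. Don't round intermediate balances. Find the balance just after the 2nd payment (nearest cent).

€17,001.40

Monthly rate r = 13.9%/12 = 1.15833% = 0.0115833.
Each month: B ← B·(1+r) − €2,150.00.
Month 1: interest €241.40; balance after payment €18,932.10.
Month 2: interest €219.30; balance after payment €17,001.40.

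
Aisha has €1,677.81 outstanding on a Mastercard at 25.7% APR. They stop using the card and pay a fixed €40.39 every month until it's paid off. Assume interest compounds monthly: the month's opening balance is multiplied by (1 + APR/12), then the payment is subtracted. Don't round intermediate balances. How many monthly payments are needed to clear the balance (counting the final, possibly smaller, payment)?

Monthly rate r = 25.7%/12 = 2.14167% = 0.0214167.
Recurrence: B ← B·(1+r) − €40.39.
Month 1: interest €35.93; balance after payment €1,673.35.
Month 2: interest €35.84; balance after payment €1,668.80.
Closed form: n = −ln(1 − rB₀/P)/ln(1+r) = −ln(0.11035)/ln(1.02142) ≈ 104.015, so the balance reaches zero during payment 105.

105 payments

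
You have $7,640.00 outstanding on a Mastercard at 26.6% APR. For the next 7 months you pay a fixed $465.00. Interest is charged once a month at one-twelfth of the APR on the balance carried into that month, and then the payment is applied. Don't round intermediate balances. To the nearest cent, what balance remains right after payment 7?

Monthly rate r = 26.6%/12 = 2.21667% = 0.0221667.
Each month: B ← B·(1+r) − $465.00.
Month 1: interest $169.35; balance after payment $7,344.35.
Month 2: interest $162.80; balance after payment $7,042.15.
Month 3: interest $156.10; balance after payment $6,733.25.
Month 4: interest $149.25; balance after payment $6,417.51.
Month 5: interest $142.25; balance after payment $6,094.76.
Month 6: interest $135.10; balance after payment $5,764.86.
Month 7: interest $127.79; balance after payment $5,427.65.

$5,427.65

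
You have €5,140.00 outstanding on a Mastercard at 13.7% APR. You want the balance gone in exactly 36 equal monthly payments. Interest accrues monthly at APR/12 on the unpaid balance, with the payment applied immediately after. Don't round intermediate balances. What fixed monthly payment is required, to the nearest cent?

Monthly rate r = 13.7%/12 = 1.14167% = 0.0114167.
Level-payment amortization: P = B₀·r / (1 − (1+r)^(−n)) = 5140.00·0.0114167 / (1 − 1.01142^(−36)).
Denominator 1 − (1+r)^(−36) = 0.335467558.
P = 58.6817 / 0.335467558 ≈ 174.93.

€174.93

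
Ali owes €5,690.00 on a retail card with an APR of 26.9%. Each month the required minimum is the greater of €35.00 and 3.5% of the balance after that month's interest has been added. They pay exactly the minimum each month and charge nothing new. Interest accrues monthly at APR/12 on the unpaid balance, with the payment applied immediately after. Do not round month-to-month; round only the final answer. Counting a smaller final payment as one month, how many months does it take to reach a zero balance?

176 months

Monthly rate r = 26.9%/12 = 2.24167% = 0.0224167.
While 3.5% of the post-interest balance exceeds €35.00, each month B ← (B·(1+r))·(1 − 0.035), i.e. B shrinks by the factor (1+r)·0.965 = 0.98663.
This holds for months 1–131. Entering month 132 the balance is €976.00; 3.5% of the post-interest balance is now below €35.00, so the flat €35.00 minimum applies from here.
From month 132 a fixed €35.00 at rate r clears €976.00 in 45 more payments. Total: 131 + 45 = 176 months.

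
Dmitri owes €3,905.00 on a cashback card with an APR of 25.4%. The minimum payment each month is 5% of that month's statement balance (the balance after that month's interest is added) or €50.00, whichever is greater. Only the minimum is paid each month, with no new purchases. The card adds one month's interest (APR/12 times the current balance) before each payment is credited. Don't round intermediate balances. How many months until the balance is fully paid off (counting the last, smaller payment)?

72 months

Monthly rate r = 25.4%/12 = 2.11667% = 0.0211667.
While 5% of the post-interest balance exceeds €50.00, each month B ← (B·(1+r))·(1 − 0.05), i.e. B shrinks by the factor (1+r)·0.95 = 0.97011.
This holds for months 1–46. Entering month 47 the balance is €966.83; 5% of the post-interest balance is now below €50.00, so the flat €50.00 minimum applies from here.
From month 47 a fixed €50.00 at rate r clears €966.83 in 26 more payments. Total: 46 + 26 = 72 months.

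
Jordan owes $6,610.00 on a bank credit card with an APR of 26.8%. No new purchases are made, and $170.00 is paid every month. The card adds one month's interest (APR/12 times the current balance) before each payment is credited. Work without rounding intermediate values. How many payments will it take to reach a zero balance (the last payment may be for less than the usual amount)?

Monthly rate r = 26.8%/12 = 2.23333% = 0.0223333.
Recurrence: B ← B·(1+r) − $170.00.
Month 1: interest $147.62; balance after payment $6,587.62.
Month 2: interest $147.12; balance after payment $6,564.75.
Closed form: n = −ln(1 − rB₀/P)/ln(1+r) = −ln(0.13163)/ln(1.02233) ≈ 91.806, so the balance reaches zero during payment 92.

92 months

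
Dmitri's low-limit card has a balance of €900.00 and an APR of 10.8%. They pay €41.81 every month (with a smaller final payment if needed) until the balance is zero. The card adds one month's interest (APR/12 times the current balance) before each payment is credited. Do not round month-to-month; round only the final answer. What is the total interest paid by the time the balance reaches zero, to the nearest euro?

Monthly rate r = 10.8%/12 = 0.9% = 0.009.
Payoff takes n = ⌈−ln(1 − rB₀/P)/ln(1+r)⌉ = ⌈24.034⌉ = 25 payments; the last is €1.44.
Total paid = 24·€41.81 + €1.44 = €1,004.88.
Total interest = total paid − principal = €1,004.88 − €900.00 = €104.88.

€105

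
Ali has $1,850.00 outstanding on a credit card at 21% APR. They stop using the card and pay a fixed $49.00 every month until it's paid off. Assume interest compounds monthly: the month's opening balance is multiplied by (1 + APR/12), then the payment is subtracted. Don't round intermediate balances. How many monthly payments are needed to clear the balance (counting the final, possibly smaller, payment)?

Monthly rate r = 21%/12 = 1.75% = 0.0175.
Recurrence: B ← B·(1+r) − $49.00.
Month 1: interest $32.38; balance after payment $1,833.38.
Month 2: interest $32.08; balance after payment $1,816.46.
Closed form: n = −ln(1 − rB₀/P)/ln(1+r) = −ln(0.33929)/ln(1.0175) ≈ 62.305, so the balance reaches zero during payment 63.

63 months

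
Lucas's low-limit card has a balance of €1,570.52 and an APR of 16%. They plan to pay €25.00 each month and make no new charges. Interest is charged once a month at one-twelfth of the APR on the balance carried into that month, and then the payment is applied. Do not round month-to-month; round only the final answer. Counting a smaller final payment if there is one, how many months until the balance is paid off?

138 months

Monthly rate r = 16%/12 = 1.33333% = 0.0133333.
Recurrence: B ← B·(1+r) − €25.00.
Month 1: interest €20.94; balance after payment €1,566.46.
Month 2: interest €20.89; balance after payment €1,562.35.
Closed form: n = −ln(1 − rB₀/P)/ln(1+r) = −ln(0.16239)/ln(1.01333) ≈ 137.239, so the balance reaches zero during payment 138.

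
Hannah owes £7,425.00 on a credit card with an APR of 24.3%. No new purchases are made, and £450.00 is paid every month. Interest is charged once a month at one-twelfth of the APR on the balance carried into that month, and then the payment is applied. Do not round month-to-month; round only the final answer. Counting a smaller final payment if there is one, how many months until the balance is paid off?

Monthly rate r = 24.3%/12 = 2.025% = 0.02025.
Recurrence: B ← B·(1+r) − £450.00.
Month 1: interest £150.36; balance after payment £7,125.36.
Month 2: interest £144.29; balance after payment £6,819.64.
Closed form: n = −ln(1 − rB₀/P)/ln(1+r) = −ln(0.66587)/ln(1.02025) ≈ 20.284, so the balance reaches zero during payment 21.

21 months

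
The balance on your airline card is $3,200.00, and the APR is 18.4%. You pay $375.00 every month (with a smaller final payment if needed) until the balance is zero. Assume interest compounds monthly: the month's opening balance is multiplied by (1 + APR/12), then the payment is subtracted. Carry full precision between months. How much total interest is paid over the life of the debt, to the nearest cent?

Monthly rate r = 18.4%/12 = 1.53333% = 0.0153333.
Payoff takes n = ⌈−ln(1 − rB₀/P)/ln(1+r)⌉ = ⌈9.216⌉ = 10 payments; the last is $81.33.
Total paid = 9·$375.00 + $81.33 = $3,456.33.
Total interest = total paid − principal = $3,456.33 − $3,200.00 = $256.33.

$256.33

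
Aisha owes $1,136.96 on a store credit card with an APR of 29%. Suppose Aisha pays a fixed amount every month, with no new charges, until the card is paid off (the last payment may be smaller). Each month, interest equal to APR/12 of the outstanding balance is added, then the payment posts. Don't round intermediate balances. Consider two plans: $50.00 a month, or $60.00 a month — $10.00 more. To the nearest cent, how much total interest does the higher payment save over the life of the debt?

$131.07

Monthly rate r = 29%/12 = 2.41667% = 0.0241667.
At $50.00/mo: n = ⌈−ln(1 − rB₀/P)/ln(1+r)⌉ = 34 payments (last $19.93); total interest = total paid − $1,136.96 = $532.97.
At $60.00/mo: 26 payments (last $38.86); total interest $401.90.
Interest saved = $532.97 − $401.90 = $131.07.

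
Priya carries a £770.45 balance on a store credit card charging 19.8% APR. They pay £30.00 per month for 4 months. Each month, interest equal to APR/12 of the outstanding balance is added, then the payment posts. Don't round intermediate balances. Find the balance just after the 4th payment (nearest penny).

£699.57

Monthly rate r = 19.8%/12 = 1.65% = 0.0165.
Each month: B ← B·(1+r) − £30.00.
Month 1: interest £12.71; balance after payment £753.16.
Month 2: interest £12.43; balance after payment £735.59.
Month 3: interest £12.14; balance after payment £717.73.
Month 4: interest £11.84; balance after payment £699.57.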